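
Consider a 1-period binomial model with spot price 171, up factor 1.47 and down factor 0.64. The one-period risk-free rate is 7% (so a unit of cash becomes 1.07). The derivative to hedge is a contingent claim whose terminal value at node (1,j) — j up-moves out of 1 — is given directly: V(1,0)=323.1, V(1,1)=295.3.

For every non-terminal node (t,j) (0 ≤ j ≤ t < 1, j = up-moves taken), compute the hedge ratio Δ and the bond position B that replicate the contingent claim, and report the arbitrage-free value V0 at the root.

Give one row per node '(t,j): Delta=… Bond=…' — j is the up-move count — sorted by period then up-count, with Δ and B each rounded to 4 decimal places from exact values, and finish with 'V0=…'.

Under the risk-neutral measure, an up-move has probability p* = (R−d)/(u−d) = 0.5181 and values discount at R = 1.07.
Terminal values V(1,·): V(1,0)=323.1000, V(1,1)=295.3000
Node (0,0) S=171.0000: V=(p*·295.3000+(1−p*)·323.1000)/1.07=288.5024; Δ=(295.3000−323.1000)/(251.3700−109.4400)=-0.1959; B=V−Δ·S=321.9964
Self-financing check: at every node Δ·S+B equals the discounted successor values.

(0,0): Delta=-0.1959 Bond=321.9964
V0=288.5024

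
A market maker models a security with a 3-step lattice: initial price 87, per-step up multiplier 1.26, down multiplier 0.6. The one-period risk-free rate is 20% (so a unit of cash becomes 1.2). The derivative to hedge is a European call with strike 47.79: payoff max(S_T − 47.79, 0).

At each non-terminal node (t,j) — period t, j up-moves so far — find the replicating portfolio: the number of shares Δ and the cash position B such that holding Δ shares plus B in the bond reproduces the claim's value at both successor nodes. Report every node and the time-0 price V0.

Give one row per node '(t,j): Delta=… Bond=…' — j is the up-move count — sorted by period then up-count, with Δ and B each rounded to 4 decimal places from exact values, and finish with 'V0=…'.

Risk-neutral probability p* = (R−d)/(u−d) = (1.2−0.6)/(1.26−0.6) = 0.9091.
Terminal payoffs: V(3,0)=0.0000, V(3,1)=0.0000, V(3,2)=35.0827, V(3,3)=126.2427
(2,0): S=31.3200. Δ = (V_up−V_dn)/(S_up−S_dn) = (0.0000−0.0000)/(39.4632−18.7920) = 0.0000. V = [p*·0.0000 + (1−p*)·0.0000]/1.2 = 0.0000. B = V − Δ·S = 0.0000.
(2,1): S=65.7720. Δ = (V_up−V_dn)/(S_up−S_dn) = (35.0827−0.0000)/(82.8727−39.4632) = 0.8082. V = [p*·35.0827 + (1−p*)·0.0000]/1.2 = 26.5778. B = V − Δ·S = -26.5778.
(2,2): S=138.1212. Δ = (V_up−V_dn)/(S_up−S_dn) = (126.2427−35.0827)/(174.0327−82.8727) = 1.0000. V = [p*·126.2427 + (1−p*)·35.0827]/1.2 = 98.2962. B = V − Δ·S = -39.8250.
(1,0): S=52.2000. Δ = (V_up−V_dn)/(S_up−S_dn) = (26.5778−0.0000)/(65.7720−31.3200) = 0.7714. V = [p*·26.5778 + (1−p*)·0.0000]/1.2 = 20.1347. B = V − Δ·S = -20.1347.
(1,1): S=109.6200. Δ = (V_up−V_dn)/(S_up−S_dn) = (98.2962−26.5778)/(138.1212−65.7720) = 0.9913. V = [p*·98.2962 + (1−p*)·26.5778]/1.2 = 76.4803. B = V − Δ·S = -32.1839.
(0,0): S=87.0000. Δ = (V_up−V_dn)/(S_up−S_dn) = (76.4803−20.1347)/(109.6200−52.2000) = 0.9813. V = [p*·76.4803 + (1−p*)·20.1347]/1.2 = 59.4650. B = V − Δ·S = -25.9071.
Check: Δ(0,0)·S0 + B(0,0) = 59.4650 = V0.

(0,0): Delta=0.9813 Bond=-25.9071
(1,0): Delta=0.7714 Bond=-20.1347
(1,1): Delta=0.9913 Bond=-32.1839
(2,0): Delta=0.0000 Bond=0.0000
(2,1): Delta=0.8082 Bond=-26.5778
(2,2): Delta=1.0000 Bond=-39.8250
V0=59.4650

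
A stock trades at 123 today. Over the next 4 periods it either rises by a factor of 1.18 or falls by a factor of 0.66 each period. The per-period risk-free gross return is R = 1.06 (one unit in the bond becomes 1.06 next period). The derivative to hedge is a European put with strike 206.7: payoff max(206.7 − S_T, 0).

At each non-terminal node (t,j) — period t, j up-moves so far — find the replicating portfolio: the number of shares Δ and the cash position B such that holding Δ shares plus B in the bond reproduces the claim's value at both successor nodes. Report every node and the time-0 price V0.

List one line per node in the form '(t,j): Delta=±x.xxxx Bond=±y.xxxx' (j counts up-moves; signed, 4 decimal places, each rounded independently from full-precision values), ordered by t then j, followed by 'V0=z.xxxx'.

No-arbitrage ⇒ martingale measure with p* = (R−d)/(u−d) = 0.7692.
Terminal values V(4,·): V(4,0)=183.3611, V(4,1)=164.9728, V(4,2)=132.0969, V(4,3)=73.3187, V(4,4)=0.0000
(3,0): S=35.3620. Δ = (V_up−V_dn)/(S_up−S_dn) = (164.9728−183.3611)/(41.7272−23.3389) = -1.0000. V = [p*·164.9728 + (1−p*)·183.3611]/1.06 = 159.6380. B = V − Δ·S = 195.0000.
(3,1): S=63.2230. Δ = (V_up−V_dn)/(S_up−S_dn) = (132.0969−164.9728)/(74.6031−41.7272) = -1.0000. V = [p*·132.0969 + (1−p*)·164.9728]/1.06 = 131.7770. B = V − Δ·S = 195.0000.
(3,2): S=113.0350. Δ = (V_up−V_dn)/(S_up−S_dn) = (73.3187−132.0969)/(133.3813−74.6031) = -1.0000. V = [p*·73.3187 + (1−p*)·132.0969]/1.06 = 81.9650. B = V − Δ·S = 195.0000.
(3,3): S=202.0929. Δ = (V_up−V_dn)/(S_up−S_dn) = (0.0000−73.3187)/(238.4697−133.3813) = -0.6977. V = [p*·0.0000 + (1−p*)·73.3187]/1.06 = 15.9620. B = V − Δ·S = 156.9594.
(2,0): S=53.5788. Δ = (V_up−V_dn)/(S_up−S_dn) = (131.7770−159.6380)/(63.2230−35.3620) = -1.0000. V = [p*·131.7770 + (1−p*)·159.6380]/1.06 = 130.3835. B = V − Δ·S = 183.9623.
(2,1): S=95.7924. Δ = (V_up−V_dn)/(S_up−S_dn) = (81.9650−131.7770)/(113.0350−63.2230) = -1.0000. V = [p*·81.9650 + (1−p*)·131.7770]/1.06 = 88.1699. B = V − Δ·S = 183.9623.
(2,2): S=171.2652. Δ = (V_up−V_dn)/(S_up−S_dn) = (15.9620−81.9650)/(202.0929−113.0350) = -0.7411. V = [p*·15.9620 + (1−p*)·81.9650]/1.06 = 29.4278. B = V − Δ·S = 156.3566.
(1,0): S=81.1800. Δ = (V_up−V_dn)/(S_up−S_dn) = (88.1699−130.3835)/(95.7924−53.5788) = -1.0000. V = [p*·88.1699 + (1−p*)·130.3835]/1.06 = 92.3693. B = V − Δ·S = 173.5493.
(1,1): S=145.1400. Δ = (V_up−V_dn)/(S_up−S_dn) = (29.4278−88.1699)/(171.2652−95.7924) = -0.7783. V = [p*·29.4278 + (1−p*)·88.1699]/1.06 = 40.5506. B = V − Δ·S = 153.5162.
(0,0): S=123.0000. Δ = (V_up−V_dn)/(S_up−S_dn) = (40.5506−92.3693)/(145.1400−81.1800) = -0.8102. V = [p*·40.5506 + (1−p*)·92.3693]/1.06 = 49.5366. B = V − Δ·S = 149.1879.
Check: Δ(0,0)·S0 + B(0,0) = 49.5366 = V0.

(0,0): Delta=-0.8102 Bond=149.1879
(1,0): Delta=-1.0000 Bond=173.5493
(1,1): Delta=-0.7783 Bond=153.5162
(2,0): Delta=-1.0000 Bond=183.9623
(2,1): Delta=-1.0000 Bond=183.9623
(2,2): Delta=-0.7411 Bond=156.3566
(3,0): Delta=-1.0000 Bond=195.0000
(3,1): Delta=-1.0000 Bond=195.0000
(3,2): Delta=-1.0000 Bond=195.0000
(3,3): Delta=-0.6977 Bond=156.9594
V0=49.5366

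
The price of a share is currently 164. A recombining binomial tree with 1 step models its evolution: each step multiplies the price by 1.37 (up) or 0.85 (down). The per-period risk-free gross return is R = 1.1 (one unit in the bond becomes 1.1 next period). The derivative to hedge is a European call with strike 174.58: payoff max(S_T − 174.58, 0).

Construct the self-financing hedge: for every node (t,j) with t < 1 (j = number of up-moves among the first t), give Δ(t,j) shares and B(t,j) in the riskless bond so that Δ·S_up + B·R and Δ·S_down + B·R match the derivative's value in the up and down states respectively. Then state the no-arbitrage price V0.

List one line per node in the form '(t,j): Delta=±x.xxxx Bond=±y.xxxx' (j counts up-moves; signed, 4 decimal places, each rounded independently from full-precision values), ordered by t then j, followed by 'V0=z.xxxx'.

Under the risk-neutral measure, an up-move has probability p* = (R−d)/(u−d) = 0.4808 and values discount at R = 1.1.
Payoff layer (t=1): V(1,0)=0.0000, V(1,1)=50.1000
  t=0,j=0: stock 164.0000 → up 224.6800 (V=50.1000), down 139.4000 (V=0.0000). Price 21.8969; hedge Δ=0.5875, bond B=-74.4493.
Self-financing check: at every node Δ·S+B equals the discounted successor values.

(0,0): Delta=0.5875 Bond=-74.4493
V0=21.8969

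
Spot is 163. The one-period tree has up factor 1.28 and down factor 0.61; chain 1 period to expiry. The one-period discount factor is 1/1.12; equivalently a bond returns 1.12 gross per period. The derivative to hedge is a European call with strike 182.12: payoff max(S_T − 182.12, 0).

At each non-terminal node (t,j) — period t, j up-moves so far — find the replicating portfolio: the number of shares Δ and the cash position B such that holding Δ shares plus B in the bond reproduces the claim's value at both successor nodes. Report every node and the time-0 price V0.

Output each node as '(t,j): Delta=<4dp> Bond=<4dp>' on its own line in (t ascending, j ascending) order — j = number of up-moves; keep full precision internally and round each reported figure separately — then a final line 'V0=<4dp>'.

(0,0): Delta=0.2428 Bond=-21.5581
V0=18.0240

The replicating-portfolio and risk-neutral prices coincide; use p* = (1.12−0.61)/(1.28−0.61) = 0.7612 for the latter.
Terminal payoffs: V(1,0)=0.0000, V(1,1)=26.5200
Node (0,0) S=163.0000: V=(p*·26.5200+(1−p*)·0.0000)/1.12=18.0240; Δ=(26.5200−0.0000)/(208.6400−99.4300)=0.2428; B=V−Δ·S=-21.5581
The time-0 hedge costs 18.0240, which is the no-arbitrage price.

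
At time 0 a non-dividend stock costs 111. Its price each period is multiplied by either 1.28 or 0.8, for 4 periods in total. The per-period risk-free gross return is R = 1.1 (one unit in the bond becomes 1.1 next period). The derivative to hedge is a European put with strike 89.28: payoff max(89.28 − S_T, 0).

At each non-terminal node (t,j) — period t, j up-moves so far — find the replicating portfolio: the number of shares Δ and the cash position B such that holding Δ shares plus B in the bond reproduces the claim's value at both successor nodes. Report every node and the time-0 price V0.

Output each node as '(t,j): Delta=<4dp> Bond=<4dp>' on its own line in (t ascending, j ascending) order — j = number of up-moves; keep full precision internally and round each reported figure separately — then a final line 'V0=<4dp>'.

(0,0): Delta=-0.0818 Bond=11.1566
(1,0): Delta=-0.2247 Bond=24.9615
(1,1): Delta=-0.0282 Bond=4.6586
(2,0): Delta=-0.5482 Bond=50.4450
(2,1): Delta=-0.1033 Bond=13.6653
(2,2): Delta=0.0000 Bond=0.0000
(3,0): Delta=-1.0000 Bond=81.1636
(3,1): Delta=-0.3788 Bond=40.0849
(3,2): Delta=0.0000 Bond=0.0000
(3,3): Delta=0.0000 Bond=0.0000
V0=2.0807

Since d<R<u, set p* = (R−d)/(u−d) = 0.6250; price each node as the discounted p*-expectation of its children.
Terminal values V(4,·): V(4,0)=43.8144, V(4,1)=16.5350, V(4,2)=0.0000, V(4,3)=0.0000, V(4,4)=0.0000
  t=3,j=0: stock 56.8320 → up 72.7450 (V=16.5350), down 45.4656 (V=43.8144). Price 24.3316; hedge Δ=-1.0000, bond B=81.1636.
  t=3,j=1: stock 90.9312 → up 116.3919 (V=0.0000), down 72.7450 (V=16.5350). Price 5.6369; hedge Δ=-0.3788, bond B=40.0849.
  t=3,j=2: stock 145.4899 → up 186.2271 (V=0.0000), down 116.3919 (V=0.0000). Price 0.0000; hedge Δ=0.0000, bond B=0.0000.
  t=3,j=3: stock 232.7839 → up 297.9634 (V=0.0000), down 186.2271 (V=0.0000). Price 0.0000; hedge Δ=0.0000, bond B=0.0000.
  t=2,j=0: stock 71.0400 → up 90.9312 (V=5.6369), down 56.8320 (V=24.3316). Price 11.4977; hedge Δ=-0.5482, bond B=50.4450.
  t=2,j=1: stock 113.6640 → up 145.4899 (V=0.0000), down 90.9312 (V=5.6369). Price 1.9217; hedge Δ=-0.1033, bond B=13.6653.
  t=2,j=2: stock 181.8624 → up 232.7839 (V=0.0000), down 145.4899 (V=0.0000). Price 0.0000; hedge Δ=0.0000, bond B=0.0000.
  t=1,j=0: stock 88.8000 → up 113.6640 (V=1.9217), down 71.0400 (V=11.4977). Price 5.0115; hedge Δ=-0.2247, bond B=24.9615.
  t=1,j=1: stock 142.0800 → up 181.8624 (V=0.0000), down 113.6640 (V=1.9217). Price 0.6551; hedge Δ=-0.0282, bond B=4.6586.
  t=0,j=0: stock 111.0000 → up 142.0800 (V=0.6551), down 88.8000 (V=5.0115). Price 2.0807; hedge Δ=-0.0818, bond B=11.1566.
Self-financing check: at every node Δ·S+B equals the discounted successor values.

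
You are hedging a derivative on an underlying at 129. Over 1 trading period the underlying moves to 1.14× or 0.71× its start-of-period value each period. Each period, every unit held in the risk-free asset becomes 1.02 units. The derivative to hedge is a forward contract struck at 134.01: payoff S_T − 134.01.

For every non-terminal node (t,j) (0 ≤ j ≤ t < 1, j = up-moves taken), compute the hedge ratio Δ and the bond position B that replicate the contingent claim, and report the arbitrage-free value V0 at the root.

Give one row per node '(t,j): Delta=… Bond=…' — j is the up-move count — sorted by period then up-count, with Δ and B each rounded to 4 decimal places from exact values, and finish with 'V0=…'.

(0,0): Delta=1.0000 Bond=-131.3824
V0=-2.3824

Under the risk-neutral measure, an up-move has probability p* = (R−d)/(u−d) = 0.7209 and values discount at R = 1.02.
At expiry t=1: V(1,0)=-42.4200, V(1,1)=13.0500
  t=0,j=0: stock 129.0000 → up 147.0600 (V=13.0500), down 91.5900 (V=-42.4200). Price -2.3824; hedge Δ=1.0000, bond B=-131.3824.
Self-financing check: at every node Δ·S+B equals the discounted successor values.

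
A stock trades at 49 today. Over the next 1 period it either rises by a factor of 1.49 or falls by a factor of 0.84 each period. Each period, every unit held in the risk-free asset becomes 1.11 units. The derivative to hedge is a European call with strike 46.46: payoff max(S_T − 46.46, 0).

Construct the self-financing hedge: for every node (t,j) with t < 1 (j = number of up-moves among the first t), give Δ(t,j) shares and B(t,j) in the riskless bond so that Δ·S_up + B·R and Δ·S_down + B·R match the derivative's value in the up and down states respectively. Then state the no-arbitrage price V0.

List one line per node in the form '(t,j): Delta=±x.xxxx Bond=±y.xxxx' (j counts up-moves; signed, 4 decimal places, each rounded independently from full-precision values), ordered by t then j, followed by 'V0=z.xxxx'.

Risk-neutral probability p* = (R−d)/(u−d) = (1.11−0.84)/(1.49−0.84) = 0.4154.
Terminal payoffs: V(1,0)=0.0000, V(1,1)=26.5500
Node (0,0) S=49.0000: V=(p*·26.5500+(1−p*)·0.0000)/1.11=9.9356; Δ=(26.5500−0.0000)/(73.0100−41.1600)=0.8336; B=V−Δ·S=-30.9106
Check: Δ(0,0)·S0 + B(0,0) = 9.9356 = V0.

(0,0): Delta=0.8336 Bond=-30.9106
V0=9.9356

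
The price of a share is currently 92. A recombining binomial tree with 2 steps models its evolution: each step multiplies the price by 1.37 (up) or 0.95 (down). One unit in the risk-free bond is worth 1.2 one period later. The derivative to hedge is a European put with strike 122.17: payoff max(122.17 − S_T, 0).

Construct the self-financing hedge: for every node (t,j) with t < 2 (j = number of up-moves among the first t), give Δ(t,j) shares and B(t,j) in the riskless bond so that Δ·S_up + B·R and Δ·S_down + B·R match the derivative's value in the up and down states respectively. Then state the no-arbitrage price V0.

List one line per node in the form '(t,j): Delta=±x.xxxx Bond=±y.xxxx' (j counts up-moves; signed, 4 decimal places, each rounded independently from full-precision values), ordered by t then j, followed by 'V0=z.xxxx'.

(0,0): Delta=-0.3517 Bond=37.6193
(1,0): Delta=-1.0000 Bond=101.8083
(1,1): Delta=-0.0459 Bond=6.6108
V0=5.2669

Risk-neutral probability p* = (R−d)/(u−d) = (1.2−0.95)/(1.37−0.95) = 0.5952.
At expiry t=2: V(2,0)=39.1400, V(2,1)=2.4320, V(2,2)=0.0000
  t=1,j=0: stock 87.4000 → up 119.7380 (V=2.4320), down 83.0300 (V=39.1400). Price 14.4083; hedge Δ=-1.0000, bond B=101.8083.
  t=1,j=1: stock 126.0400 → up 172.6748 (V=0.0000), down 119.7380 (V=2.4320). Price 0.8203; hedge Δ=-0.0459, bond B=6.6108.
  t=0,j=0: stock 92.0000 → up 126.0400 (V=0.8203), down 87.4000 (V=14.4083). Price 5.2669; hedge Δ=-0.3517, bond B=37.6193.
Self-financing check: at every node Δ·S+B equals the discounted successor values.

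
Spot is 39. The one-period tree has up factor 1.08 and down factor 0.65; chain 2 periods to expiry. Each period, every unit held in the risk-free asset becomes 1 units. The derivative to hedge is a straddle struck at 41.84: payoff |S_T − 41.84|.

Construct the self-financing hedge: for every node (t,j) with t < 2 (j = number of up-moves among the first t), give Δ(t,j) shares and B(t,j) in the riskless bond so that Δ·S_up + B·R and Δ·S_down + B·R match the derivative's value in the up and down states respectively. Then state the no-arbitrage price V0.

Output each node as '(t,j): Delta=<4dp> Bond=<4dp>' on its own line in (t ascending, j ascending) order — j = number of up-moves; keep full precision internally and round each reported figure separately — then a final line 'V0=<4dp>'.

(0,0): Delta=-0.6457 Bond=32.8591
(1,0): Delta=-1.0000 Bond=41.8400
(1,1): Delta=-0.5970 Bond=30.8063
V0=7.6759

Under the risk-neutral measure, an up-move has probability p* = (R−d)/(u−d) = 0.8140 and values discount at R = 1.
At expiry t=2: V(2,0)=25.3625, V(2,1)=14.4620, V(2,2)=3.6496
Node (1,0) S=25.3500: V=(p*·14.4620+(1−p*)·25.3625)/1=16.4900; Δ=(14.4620−25.3625)/(27.3780−16.4775)=-1.0000; B=V−Δ·S=41.8400
Node (1,1) S=42.1200: V=(p*·3.6496+(1−p*)·14.4620)/1=5.6612; Δ=(3.6496−14.4620)/(45.4896−27.3780)=-0.5970; B=V−Δ·S=30.8063
Node (0,0) S=39.0000: V=(p*·5.6612+(1−p*)·16.4900)/1=7.6759; Δ=(5.6612−16.4900)/(42.1200−25.3500)=-0.6457; B=V−Δ·S=32.8591
Root portfolio cost Δ·39+B reproduces V0=7.6759.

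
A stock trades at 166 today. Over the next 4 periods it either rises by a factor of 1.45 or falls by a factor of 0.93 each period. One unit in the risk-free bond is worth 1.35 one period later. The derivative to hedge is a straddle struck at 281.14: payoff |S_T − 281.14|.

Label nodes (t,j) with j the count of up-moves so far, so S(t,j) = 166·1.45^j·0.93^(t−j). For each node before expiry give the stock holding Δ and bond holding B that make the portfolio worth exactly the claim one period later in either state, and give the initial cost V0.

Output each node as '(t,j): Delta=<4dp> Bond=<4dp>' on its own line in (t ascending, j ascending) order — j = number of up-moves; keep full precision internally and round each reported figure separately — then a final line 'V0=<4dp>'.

Under the risk-neutral measure, an up-move has probability p* = (R−d)/(u−d) = 0.8077 and values discount at R = 1.35.
Terminal values V(4,·): V(4,0)=156.9634, V(4,1)=87.5313, V(4,2)=20.7231, V(4,3)=189.5067, V(4,4)=452.6640
  t=3,j=0: stock 133.5233 → up 193.6087 (V=87.5313), down 124.1766 (V=156.9634). Price 74.7286; hedge Δ=-1.0000, bond B=208.2519.
  t=3,j=1: stock 208.1814 → up 301.8631 (V=20.7231), down 193.6087 (V=87.5313). Price 24.8673; hedge Δ=-0.6171, bond B=153.3446.
  t=3,j=2: stock 324.5840 → up 470.6467 (V=189.5067), down 301.8631 (V=20.7231). Price 116.3321; hedge Δ=1.0000, bond B=-208.2519.
  t=3,j=3: stock 506.0718 → up 733.8040 (V=452.6640), down 470.6467 (V=189.5067). Price 297.8199; hedge Δ=1.0000, bond B=-208.2519.
  t=2,j=0: stock 143.5734 → up 208.1814 (V=24.8673), down 133.5233 (V=74.7286). Price 25.5229; hedge Δ=-0.6679, bond B=121.4101.
  t=2,j=1: stock 223.8510 → up 324.5840 (V=116.3321), down 208.1814 (V=24.8673). Price 73.1427; hedge Δ=0.7858, bond B=-102.7512.
  t=2,j=2: stock 349.0150 → up 506.0717 (V=297.8199), down 324.5840 (V=116.3321). Price 194.7544; hedge Δ=1.0000, bond B=-154.2606.
  t=1,j=0: stock 154.3800 → up 223.8510 (V=73.1427), down 143.5734 (V=25.5229). Price 47.3964; hedge Δ=0.5932, bond B=-44.1802.
  t=1,j=1: stock 240.7000 → up 349.0150 (V=194.7544), down 223.8510 (V=73.1427). Price 126.9389; hedge Δ=0.9716, bond B=-106.9296.
  t=0,j=0: stock 166.0000 → up 240.7000 (V=126.9389), down 154.3800 (V=47.3964). Price 82.6980; hedge Δ=0.9215, bond B=-70.2684.
Each (Δ,B) replicates both successor values, so the strategy is self-financing and V0 is arbitrage-free.

(0,0): Delta=0.9215 Bond=-70.2684
(1,0): Delta=0.5932 Bond=-44.1802
(1,1): Delta=0.9716 Bond=-106.9296
(2,0): Delta=-0.6679 Bond=121.4101
(2,1): Delta=0.7858 Bond=-102.7512
(2,2): Delta=1.0000 Bond=-154.2606
(3,0): Delta=-1.0000 Bond=208.2519
(3,1): Delta=-0.6171 Bond=153.3446
(3,2): Delta=1.0000 Bond=-208.2519
(3,3): Delta=1.0000 Bond=-208.2519
V0=82.6980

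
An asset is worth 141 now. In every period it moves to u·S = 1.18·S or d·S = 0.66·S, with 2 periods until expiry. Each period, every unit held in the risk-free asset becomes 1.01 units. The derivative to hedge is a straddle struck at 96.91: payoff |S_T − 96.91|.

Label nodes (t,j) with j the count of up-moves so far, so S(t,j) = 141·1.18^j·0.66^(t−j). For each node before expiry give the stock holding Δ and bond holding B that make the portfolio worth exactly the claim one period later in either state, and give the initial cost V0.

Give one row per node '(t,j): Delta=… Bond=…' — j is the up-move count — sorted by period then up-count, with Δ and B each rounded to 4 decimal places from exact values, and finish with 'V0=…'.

Risk-neutral probability p* = (R−d)/(u−d) = (1.01−0.66)/(1.18−0.66) = 0.6731.
At expiry t=2: V(2,0)=35.4904, V(2,1)=12.9008, V(2,2)=99.4184
(1,0): S=93.0600. Δ = (V_up−V_dn)/(S_up−S_dn) = (12.9008−35.4904)/(109.8108−61.4196) = -0.4668. V = [p*·12.9008 + (1−p*)·35.4904]/1.01 = 20.0850. B = V − Δ·S = 63.5265.
(1,1): S=166.3800. Δ = (V_up−V_dn)/(S_up−S_dn) = (99.4184−12.9008)/(196.3284−109.8108) = 1.0000. V = [p*·99.4184 + (1−p*)·12.9008]/1.01 = 70.4295. B = V − Δ·S = -95.9505.
(0,0): S=141.0000. Δ = (V_up−V_dn)/(S_up−S_dn) = (70.4295−20.0850)/(166.3800−93.0600) = 0.6866. V = [p*·70.4295 + (1−p*)·20.0850]/1.01 = 53.4364. B = V − Δ·S = -43.3800.
Root portfolio cost Δ·141+B reproduces V0=53.4364.

(0,0): Delta=0.6866 Bond=-43.3800
(1,0): Delta=-0.4668 Bond=63.5265
(1,1): Delta=1.0000 Bond=-95.9505
V0=53.4364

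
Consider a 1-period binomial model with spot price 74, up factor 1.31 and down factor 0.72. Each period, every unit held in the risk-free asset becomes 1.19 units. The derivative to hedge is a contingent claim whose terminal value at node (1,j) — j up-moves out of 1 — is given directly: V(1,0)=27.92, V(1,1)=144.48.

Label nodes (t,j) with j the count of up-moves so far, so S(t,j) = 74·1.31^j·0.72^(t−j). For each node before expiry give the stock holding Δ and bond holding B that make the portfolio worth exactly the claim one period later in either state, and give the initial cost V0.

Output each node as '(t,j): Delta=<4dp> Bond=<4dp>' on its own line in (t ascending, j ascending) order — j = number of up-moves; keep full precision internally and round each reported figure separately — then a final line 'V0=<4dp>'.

No-arbitrage ⇒ martingale measure with p* = (R−d)/(u−d) = 0.7966.
Terminal values V(1,·): V(1,0)=27.9200, V(1,1)=144.4800
  t=0,j=0: stock 74.0000 → up 96.9400 (V=144.4800), down 53.2800 (V=27.9200). Price 101.4898; hedge Δ=2.6697, bond B=-96.0695.
Root portfolio cost Δ·74+B reproduces V0=101.4898.

(0,0): Delta=2.6697 Bond=-96.0695
V0=101.4898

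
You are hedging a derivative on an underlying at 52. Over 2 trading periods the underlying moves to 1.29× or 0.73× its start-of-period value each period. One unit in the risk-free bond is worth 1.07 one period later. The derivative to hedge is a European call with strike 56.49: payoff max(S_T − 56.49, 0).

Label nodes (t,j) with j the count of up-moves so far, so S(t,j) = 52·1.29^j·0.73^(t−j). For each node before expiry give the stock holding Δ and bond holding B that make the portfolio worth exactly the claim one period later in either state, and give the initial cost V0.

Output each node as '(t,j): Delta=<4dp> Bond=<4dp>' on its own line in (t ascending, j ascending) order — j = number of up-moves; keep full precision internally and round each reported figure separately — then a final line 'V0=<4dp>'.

(0,0): Delta=0.5854 Bond=-20.7685
(1,0): Delta=0.0000 Bond=0.0000
(1,1): Delta=0.7998 Bond=-36.6014
V0=9.6730

No-arbitrage ⇒ martingale measure with p* = (R−d)/(u−d) = 0.6071.
Payoff layer (t=2): V(2,0)=0.0000, V(2,1)=0.0000, V(2,2)=30.0432
  t=1,j=0: stock 37.9600 → up 48.9684 (V=0.0000), down 27.7108 (V=0.0000). Price 0.0000; hedge Δ=0.0000, bond B=0.0000.
  t=1,j=1: stock 67.0800 → up 86.5332 (V=30.0432), down 48.9684 (V=0.0000). Price 17.0472; hedge Δ=0.7998, bond B=-36.6014.
  t=0,j=0: stock 52.0000 → up 67.0800 (V=17.0472), down 37.9600 (V=0.0000). Price 9.6730; hedge Δ=0.5854, bond B=-20.7685.
Self-financing check: at every node Δ·S+B equals the discounted successor values.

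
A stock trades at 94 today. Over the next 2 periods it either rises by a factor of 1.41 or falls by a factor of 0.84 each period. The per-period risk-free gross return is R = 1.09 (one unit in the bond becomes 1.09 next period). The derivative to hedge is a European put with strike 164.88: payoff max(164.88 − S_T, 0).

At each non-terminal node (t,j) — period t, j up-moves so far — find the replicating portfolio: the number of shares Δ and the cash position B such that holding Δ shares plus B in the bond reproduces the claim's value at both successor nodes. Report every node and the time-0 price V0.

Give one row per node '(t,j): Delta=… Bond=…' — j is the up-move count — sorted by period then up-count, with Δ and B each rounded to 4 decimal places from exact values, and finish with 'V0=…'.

(0,0): Delta=-0.8348 Bond=126.8069
(1,0): Delta=-1.0000 Bond=151.2661
(1,1): Delta=-0.7088 Bond=121.5201
V0=48.3385

No-arbitrage ⇒ martingale measure with p* = (R−d)/(u−d) = 0.4386.
Terminal payoffs: V(2,0)=98.5536, V(2,1)=53.5464, V(2,2)=0.0000
Node (1,0) S=78.9600: V=(p*·53.5464+(1−p*)·98.5536)/1.09=72.3061; Δ=(53.5464−98.5536)/(111.3336−66.3264)=-1.0000; B=V−Δ·S=151.2661
Node (1,1) S=132.5400: V=(p*·0.0000+(1−p*)·53.5464)/1.09=27.5790; Δ=(0.0000−53.5464)/(186.8814−111.3336)=-0.7088; B=V−Δ·S=121.5201
Node (0,0) S=94.0000: V=(p*·27.5790+(1−p*)·72.3061)/1.09=48.3385; Δ=(27.5790−72.3061)/(132.5400−78.9600)=-0.8348; B=V−Δ·S=126.8069
Self-financing check: at every node Δ·S+B equals the discounted successor values.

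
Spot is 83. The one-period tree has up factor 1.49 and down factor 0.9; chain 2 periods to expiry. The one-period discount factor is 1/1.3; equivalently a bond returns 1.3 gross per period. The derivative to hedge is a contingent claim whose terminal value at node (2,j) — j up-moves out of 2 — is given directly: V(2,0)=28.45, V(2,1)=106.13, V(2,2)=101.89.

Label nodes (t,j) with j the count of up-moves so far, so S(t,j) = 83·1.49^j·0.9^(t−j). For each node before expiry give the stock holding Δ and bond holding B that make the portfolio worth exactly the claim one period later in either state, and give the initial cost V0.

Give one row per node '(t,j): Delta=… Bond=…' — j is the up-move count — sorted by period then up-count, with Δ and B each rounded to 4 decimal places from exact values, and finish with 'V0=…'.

The replicating-portfolio and risk-neutral prices coincide; use p* = (1.3−0.9)/(1.49−0.9) = 0.6780 for the latter.
At expiry t=2: V(2,0)=28.4500, V(2,1)=106.1300, V(2,2)=101.8900
  t=1,j=0: stock 74.7000 → up 111.3030 (V=106.1300), down 67.2300 (V=28.4500). Price 62.3957; hedge Δ=1.7625, bond B=-69.2653.
  t=1,j=1: stock 123.6700 → up 184.2683 (V=101.8900), down 111.3030 (V=106.1300). Price 79.4272; hedge Δ=-0.0581, bond B=86.6137.
  t=0,j=0: stock 83.0000 → up 123.6700 (V=79.4272), down 74.7000 (V=62.3957). Price 56.8789; hedge Δ=0.3478, bond B=28.0118.
The time-0 hedge costs 56.8789, which is the no-arbitrage price.

(0,0): Delta=0.3478 Bond=28.0118
(1,0): Delta=1.7625 Bond=-69.2653
(1,1): Delta=-0.0581 Bond=86.6137
V0=56.8789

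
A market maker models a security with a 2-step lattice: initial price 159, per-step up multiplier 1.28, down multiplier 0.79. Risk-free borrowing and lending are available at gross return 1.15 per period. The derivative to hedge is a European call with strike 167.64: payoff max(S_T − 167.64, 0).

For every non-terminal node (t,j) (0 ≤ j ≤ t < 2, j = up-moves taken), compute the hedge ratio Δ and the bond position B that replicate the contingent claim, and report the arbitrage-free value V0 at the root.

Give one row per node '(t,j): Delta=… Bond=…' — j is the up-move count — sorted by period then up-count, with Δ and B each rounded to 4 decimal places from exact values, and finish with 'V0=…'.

The replicating-portfolio and risk-neutral prices coincide; use p* = (1.15−0.79)/(1.28−0.79) = 0.7347 for the latter.
Payoff layer (t=2): V(2,0)=0.0000, V(2,1)=0.0000, V(2,2)=92.8656
Node (1,0) S=125.6100: V=(p*·0.0000+(1−p*)·0.0000)/1.15=0.0000; Δ=(0.0000−0.0000)/(160.7808−99.2319)=0.0000; B=V−Δ·S=0.0000
Node (1,1) S=203.5200: V=(p*·92.8656+(1−p*)·0.0000)/1.15=59.3285; Δ=(92.8656−0.0000)/(260.5056−160.7808)=0.9312; B=V−Δ·S=-130.1931
Node (0,0) S=159.0000: V=(p*·59.3285+(1−p*)·0.0000)/1.15=37.9029; Δ=(59.3285−0.0000)/(203.5200−125.6100)=0.7615; B=V−Δ·S=-83.1757
Self-financing check: at every node Δ·S+B equals the discounted successor values.

(0,0): Delta=0.7615 Bond=-83.1757
(1,0): Delta=0.0000 Bond=0.0000
(1,1): Delta=0.9312 Bond=-130.1931
V0=37.9029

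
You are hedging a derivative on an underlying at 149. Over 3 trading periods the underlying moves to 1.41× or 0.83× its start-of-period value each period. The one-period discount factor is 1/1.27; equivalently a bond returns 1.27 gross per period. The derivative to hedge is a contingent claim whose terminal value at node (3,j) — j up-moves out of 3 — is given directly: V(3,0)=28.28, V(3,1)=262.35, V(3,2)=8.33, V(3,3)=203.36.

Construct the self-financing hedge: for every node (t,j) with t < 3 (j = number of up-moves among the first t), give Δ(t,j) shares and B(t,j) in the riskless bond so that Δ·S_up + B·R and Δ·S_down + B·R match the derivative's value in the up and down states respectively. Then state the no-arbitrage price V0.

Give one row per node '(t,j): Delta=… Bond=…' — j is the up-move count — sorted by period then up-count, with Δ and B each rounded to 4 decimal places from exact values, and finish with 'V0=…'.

(0,0): Delta=0.2357 Bond=27.1017
(1,0): Delta=-1.4952 Bond=248.4746
(1,1): Delta=0.5599 Bond=-33.6894
(2,0): Delta=3.9317 Bond=-241.4821
(2,1): Delta=-2.5116 Bond=492.8042
(2,2): Delta=1.1351 Bond=-213.2005
V0=62.2159

Risk-neutral probability p* = (R−d)/(u−d) = (1.27−0.83)/(1.41−0.83) = 0.7586.
Terminal values V(3,·): V(3,0)=28.2800, V(3,1)=262.3500, V(3,2)=8.3300, V(3,3)=203.3600
Node (2,0) S=102.6461: V=(p*·262.3500+(1−p*)·28.2800)/1.27=162.0869; Δ=(262.3500−28.2800)/(144.7310−85.1963)=3.9317; B=V−Δ·S=-241.4821
Node (2,1) S=174.3747: V=(p*·8.3300+(1−p*)·262.3500)/1.27=54.8387; Δ=(8.3300−262.3500)/(245.8683−144.7310)=-2.5116; B=V−Δ·S=492.8042
Node (2,2) S=296.2269: V=(p*·203.3600+(1−p*)·8.3300)/1.27=123.0581; Δ=(203.3600−8.3300)/(417.6799−245.8683)=1.1351; B=V−Δ·S=-213.2005
Node (1,0) S=123.6700: V=(p*·54.8387+(1−p*)·162.0869)/1.27=63.5639; Δ=(54.8387−162.0869)/(174.3747−102.6461)=-1.4952; B=V−Δ·S=248.4746
Node (1,1) S=210.0900: V=(p*·123.0581+(1−p*)·54.8387)/1.27=83.9302; Δ=(123.0581−54.8387)/(296.2269−174.3747)=0.5599; B=V−Δ·S=-33.6894
Node (0,0) S=149.0000: V=(p*·83.9302+(1−p*)·63.5639)/1.27=62.2159; Δ=(83.9302−63.5639)/(210.0900−123.6700)=0.2357; B=V−Δ·S=27.1017
Check: Δ(0,0)·S0 + B(0,0) = 62.2159 = V0.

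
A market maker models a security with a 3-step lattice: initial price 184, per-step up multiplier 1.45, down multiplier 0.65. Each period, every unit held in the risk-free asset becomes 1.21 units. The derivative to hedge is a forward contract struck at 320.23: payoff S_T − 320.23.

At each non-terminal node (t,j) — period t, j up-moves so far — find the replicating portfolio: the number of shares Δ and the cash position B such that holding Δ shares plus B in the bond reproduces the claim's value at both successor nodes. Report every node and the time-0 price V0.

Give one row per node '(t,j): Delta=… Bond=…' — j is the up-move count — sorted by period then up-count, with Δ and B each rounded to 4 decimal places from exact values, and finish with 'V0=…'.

(0,0): Delta=1.0000 Bond=-180.7615
(1,0): Delta=1.0000 Bond=-218.7214
(1,1): Delta=1.0000 Bond=-218.7214
(2,0): Delta=1.0000 Bond=-264.6529
(2,1): Delta=1.0000 Bond=-264.6529
(2,2): Delta=1.0000 Bond=-264.6529
V0=3.2385

Since d<R<u, set p* = (R−d)/(u−d) = 0.7000; price each node as the discounted p*-expectation of its children.
Terminal values V(3,·): V(3,0)=-269.6990, V(3,1)=-207.5070, V(3,2)=-68.7710, V(3,3)=240.7170
(2,0): S=77.7400. Δ = (V_up−V_dn)/(S_up−S_dn) = (-207.5070−-269.6990)/(112.7230−50.5310) = 1.0000. V = [p*·-207.5070 + (1−p*)·-269.6990]/1.21 = -186.9129. B = V − Δ·S = -264.6529.
(2,1): S=173.4200. Δ = (V_up−V_dn)/(S_up−S_dn) = (-68.7710−-207.5070)/(251.4590−112.7230) = 1.0000. V = [p*·-68.7710 + (1−p*)·-207.5070]/1.21 = -91.2329. B = V − Δ·S = -264.6529.
(2,2): S=386.8600. Δ = (V_up−V_dn)/(S_up−S_dn) = (240.7170−-68.7710)/(560.9470−251.4590) = 1.0000. V = [p*·240.7170 + (1−p*)·-68.7710]/1.21 = 122.2071. B = V − Δ·S = -264.6529.
(1,0): S=119.6000. Δ = (V_up−V_dn)/(S_up−S_dn) = (-91.2329−-186.9129)/(173.4200−77.7400) = 1.0000. V = [p*·-91.2329 + (1−p*)·-186.9129]/1.21 = -99.1214. B = V − Δ·S = -218.7214.
(1,1): S=266.8000. Δ = (V_up−V_dn)/(S_up−S_dn) = (122.2071−-91.2329)/(386.8600−173.4200) = 1.0000. V = [p*·122.2071 + (1−p*)·-91.2329]/1.21 = 48.0786. B = V − Δ·S = -218.7214.
(0,0): S=184.0000. Δ = (V_up−V_dn)/(S_up−S_dn) = (48.0786−-99.1214)/(266.8000−119.6000) = 1.0000. V = [p*·48.0786 + (1−p*)·-99.1214]/1.21 = 3.2385. B = V − Δ·S = -180.7615.
Root portfolio cost Δ·184+B reproduces V0=3.2385.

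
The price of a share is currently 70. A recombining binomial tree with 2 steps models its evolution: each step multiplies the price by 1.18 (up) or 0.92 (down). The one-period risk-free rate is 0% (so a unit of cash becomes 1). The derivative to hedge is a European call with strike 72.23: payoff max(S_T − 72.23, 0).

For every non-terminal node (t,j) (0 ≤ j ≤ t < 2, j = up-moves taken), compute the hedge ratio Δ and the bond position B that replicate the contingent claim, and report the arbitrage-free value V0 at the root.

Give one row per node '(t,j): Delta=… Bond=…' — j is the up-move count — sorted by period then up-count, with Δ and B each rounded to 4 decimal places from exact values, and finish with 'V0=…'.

(0,0): Delta=0.5062 Bond=-31.4404
(1,0): Delta=0.2247 Bond=-13.3117
(1,1): Delta=1.0000 Bond=-72.2300
V0=3.9921

No-arbitrage ⇒ martingale measure with p* = (R−d)/(u−d) = 0.3077.
Terminal values V(2,·): V(2,0)=0.0000, V(2,1)=3.7620, V(2,2)=25.2380
(1,0): S=64.4000. Δ = (V_up−V_dn)/(S_up−S_dn) = (3.7620−0.0000)/(75.9920−59.2480) = 0.2247. V = [p*·3.7620 + (1−p*)·0.0000]/1 = 1.1575. B = V − Δ·S = -13.3117.
(1,1): S=82.6000. Δ = (V_up−V_dn)/(S_up−S_dn) = (25.2380−3.7620)/(97.4680−75.9920) = 1.0000. V = [p*·25.2380 + (1−p*)·3.7620]/1 = 10.3700. B = V − Δ·S = -72.2300.
(0,0): S=70.0000. Δ = (V_up−V_dn)/(S_up−S_dn) = (10.3700−1.1575)/(82.6000−64.4000) = 0.5062. V = [p*·10.3700 + (1−p*)·1.1575]/1 = 3.9921. B = V − Δ·S = -31.4404.
The time-0 hedge costs 3.9921, which is the no-arbitrage price.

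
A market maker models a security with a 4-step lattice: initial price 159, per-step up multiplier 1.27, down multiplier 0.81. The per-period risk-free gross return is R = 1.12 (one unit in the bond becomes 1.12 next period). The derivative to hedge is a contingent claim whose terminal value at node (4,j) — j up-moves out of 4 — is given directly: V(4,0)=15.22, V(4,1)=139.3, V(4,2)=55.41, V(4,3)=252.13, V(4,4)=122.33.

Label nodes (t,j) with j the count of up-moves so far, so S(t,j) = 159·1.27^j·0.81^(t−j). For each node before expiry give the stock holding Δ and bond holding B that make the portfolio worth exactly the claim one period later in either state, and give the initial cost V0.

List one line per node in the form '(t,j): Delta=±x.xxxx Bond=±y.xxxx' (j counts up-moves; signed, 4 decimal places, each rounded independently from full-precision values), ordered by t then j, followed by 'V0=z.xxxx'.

(0,0): Delta=0.3303 Bond=46.0716
(1,0): Delta=0.8836 Bond=-19.6605
(1,1): Delta=0.1595 Bond=86.0811
(2,0): Delta=-0.2991 Bond=101.3575
(2,1): Delta=1.2486 Bond=-81.7184
(2,2): Delta=-0.1765 Bond=182.6023
(3,0): Delta=3.1922 Bond=-181.4899
(3,1): Delta=-1.3765 Bond=256.2673
(3,2): Delta=2.0587 Bond=-259.8109
(3,3): Delta=-0.8664 Bond=429.1883
V0=98.5897

Risk-neutral probability p* = (R−d)/(u−d) = (1.12−0.81)/(1.27−0.81) = 0.6739.
Payoff layer (t=4): V(4,0)=15.2200, V(4,1)=139.3000, V(4,2)=55.4100, V(4,3)=252.1300, V(4,4)=122.3300
Node (3,0) S=84.4991: V=(p*·139.3000+(1−p*)·15.2200)/1.12=88.2492; Δ=(139.3000−15.2200)/(107.3139−68.4443)=3.1922; B=V−Δ·S=-181.4899
Node (3,1) S=132.4863: V=(p*·55.4100+(1−p*)·139.3000)/1.12=73.8977; Δ=(55.4100−139.3000)/(168.2576−107.3139)=-1.3765; B=V−Δ·S=256.2673
Node (3,2) S=207.7254: V=(p*·252.1300+(1−p*)·55.4100)/1.12=167.8412; Δ=(252.1300−55.4100)/(263.8112−168.2576)=2.0587; B=V−Δ·S=-259.8109
Node (3,3) S=325.6929: V=(p*·122.3300+(1−p*)·252.1300)/1.12=147.0144; Δ=(122.3300−252.1300)/(413.6300−263.8112)=-0.8664; B=V−Δ·S=429.1883
Node (2,0) S=104.3199: V=(p*·73.8977+(1−p*)·88.2492)/1.12=70.1585; Δ=(73.8977−88.2492)/(132.4863−84.4991)=-0.2991; B=V−Δ·S=101.3575
Node (2,1) S=163.5633: V=(p*·167.8412+(1−p*)·73.8977)/1.12=122.5067; Δ=(167.8412−73.8977)/(207.7254−132.4863)=1.2486; B=V−Δ·S=-81.7184
Node (2,2) S=256.4511: V=(p*·147.0144+(1−p*)·167.8412)/1.12=137.3265; Δ=(147.0144−167.8412)/(325.6929−207.7254)=-0.1765; B=V−Δ·S=182.6023
Node (1,0) S=128.7900: V=(p*·122.5067+(1−p*)·70.1585)/1.12=94.1398; Δ=(122.5067−70.1585)/(163.5633−104.3199)=0.8836; B=V−Δ·S=-19.6605
Node (1,1) S=201.9300: V=(p*·137.3265+(1−p*)·122.5067)/1.12=118.2982; Δ=(137.3265−122.5067)/(256.4511−163.5633)=0.1595; B=V−Δ·S=86.0811
Node (0,0) S=159.0000: V=(p*·118.2982+(1−p*)·94.1398)/1.12=98.5897; Δ=(118.2982−94.1398)/(201.9300−128.7900)=0.3303; B=V−Δ·S=46.0716
Each (Δ,B) replicates both successor values, so the strategy is self-financing and V0 is arbitrage-free.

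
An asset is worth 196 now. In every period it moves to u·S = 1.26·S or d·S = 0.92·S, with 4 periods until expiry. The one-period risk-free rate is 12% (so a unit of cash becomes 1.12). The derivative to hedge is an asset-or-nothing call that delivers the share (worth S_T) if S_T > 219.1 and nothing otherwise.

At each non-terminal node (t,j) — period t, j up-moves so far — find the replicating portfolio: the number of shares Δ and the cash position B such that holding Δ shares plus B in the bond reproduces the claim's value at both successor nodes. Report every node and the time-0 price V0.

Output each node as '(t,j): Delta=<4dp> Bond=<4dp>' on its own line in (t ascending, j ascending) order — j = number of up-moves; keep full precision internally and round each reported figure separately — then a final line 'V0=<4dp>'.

The replicating-portfolio and risk-neutral prices coincide; use p* = (1.12−0.92)/(1.26−0.92) = 0.5882 for the latter.
Terminal values V(4,·): V(4,0)=0.0000, V(4,1)=0.0000, V(4,2)=263.3739, V(4,3)=360.7078, V(4,4)=494.0129
(3,0): S=152.6228. Δ = (V_up−V_dn)/(S_up−S_dn) = (0.0000−0.0000)/(192.3048−140.4130) = 0.0000. V = [p*·0.0000 + (1−p*)·0.0000]/1.12 = 0.0000. B = V − Δ·S = 0.0000.
(3,1): S=209.0269. Δ = (V_up−V_dn)/(S_up−S_dn) = (263.3739−0.0000)/(263.3739−192.3048) = 3.7059. V = [p*·263.3739 + (1−p*)·0.0000]/1.12 = 138.3267. B = V − Δ·S = -636.3026.
(3,2): S=286.2760. Δ = (V_up−V_dn)/(S_up−S_dn) = (360.7078−263.3739)/(360.7078−263.3739) = 1.0000. V = [p*·360.7078 + (1−p*)·263.3739]/1.12 = 286.2760. B = V − Δ·S = 0.0000.
(3,3): S=392.0737. Δ = (V_up−V_dn)/(S_up−S_dn) = (494.0129−360.7078)/(494.0129−360.7078) = 1.0000. V = [p*·494.0129 + (1−p*)·360.7078]/1.12 = 392.0737. B = V − Δ·S = 0.0000.
(2,0): S=165.8944. Δ = (V_up−V_dn)/(S_up−S_dn) = (138.3267−0.0000)/(209.0269−152.6228) = 2.4524. V = [p*·138.3267 + (1−p*)·0.0000]/1.12 = 72.6506. B = V − Δ·S = -334.1925.
(2,1): S=227.2032. Δ = (V_up−V_dn)/(S_up−S_dn) = (286.2760−138.3267)/(286.2760−209.0269) = 1.9152. V = [p*·286.2760 + (1−p*)·138.3267]/1.12 = 201.2104. B = V − Δ·S = -233.9348.
(2,2): S=311.1696. Δ = (V_up−V_dn)/(S_up−S_dn) = (392.0737−286.2760)/(392.0737−286.2760) = 1.0000. V = [p*·392.0737 + (1−p*)·286.2760]/1.12 = 311.1696. B = V − Δ·S = 0.0000.
(1,0): S=180.3200. Δ = (V_up−V_dn)/(S_up−S_dn) = (201.2104−72.6506)/(227.2032−165.8944) = 2.0969. V = [p*·201.2104 + (1−p*)·72.6506]/1.12 = 132.3875. B = V − Δ·S = -245.7298.
(1,1): S=246.9600. Δ = (V_up−V_dn)/(S_up−S_dn) = (311.1696−201.2104)/(311.1696−227.2032) = 1.3096. V = [p*·311.1696 + (1−p*)·201.2104]/1.12 = 237.4038. B = V − Δ·S = -86.0054.
(0,0): S=196.0000. Δ = (V_up−V_dn)/(S_up−S_dn) = (237.4038−132.3875)/(246.9600−180.3200) = 1.5759. V = [p*·237.4038 + (1−p*)·132.3875]/1.12 = 173.3588. B = V − Δ·S = -135.5128.
Check: Δ(0,0)·S0 + B(0,0) = 173.3588 = V0.

(0,0): Delta=1.5759 Bond=-135.5128
(1,0): Delta=2.0969 Bond=-245.7298
(1,1): Delta=1.3096 Bond=-86.0054
(2,0): Delta=2.4524 Bond=-334.1925
(2,1): Delta=1.9152 Bond=-233.9348
(2,2): Delta=1.0000 Bond=0.0000
(3,0): Delta=0.0000 Bond=0.0000
(3,1): Delta=3.7059 Bond=-636.3026
(3,2): Delta=1.0000 Bond=0.0000
(3,3): Delta=1.0000 Bond=0.0000
V0=173.3588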